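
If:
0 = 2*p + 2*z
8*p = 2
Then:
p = 1/4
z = -1/4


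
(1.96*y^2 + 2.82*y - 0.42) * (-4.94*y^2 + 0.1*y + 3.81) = -9.6824*y^4 - 13.7348*y^3 + 9.8244*y^2 + 10.7022*y - 1.6002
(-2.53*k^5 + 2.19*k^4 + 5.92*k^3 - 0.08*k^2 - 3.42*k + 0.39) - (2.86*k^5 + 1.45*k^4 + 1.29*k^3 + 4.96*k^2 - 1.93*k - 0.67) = -5.39*k^5 + 0.74*k^4 + 4.63*k^3 - 5.04*k^2 - 1.49*k + 1.06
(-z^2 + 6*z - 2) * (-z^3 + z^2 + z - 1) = z^5 - 7*z^4 + 7*z^3 + 5*z^2 - 8*z + 2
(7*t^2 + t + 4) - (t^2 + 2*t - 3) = 6*t^2 - t + 7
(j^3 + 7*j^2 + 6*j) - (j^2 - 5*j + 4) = j^3 + 6*j^2 + 11*j - 4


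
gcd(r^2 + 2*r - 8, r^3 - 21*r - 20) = r + 4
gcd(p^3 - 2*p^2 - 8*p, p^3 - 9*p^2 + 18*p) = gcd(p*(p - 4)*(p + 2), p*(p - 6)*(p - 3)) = p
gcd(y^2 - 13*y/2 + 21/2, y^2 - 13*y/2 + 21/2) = y^2 - 13*y/2 + 21/2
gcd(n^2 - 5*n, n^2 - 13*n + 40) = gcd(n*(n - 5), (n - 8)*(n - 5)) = n - 5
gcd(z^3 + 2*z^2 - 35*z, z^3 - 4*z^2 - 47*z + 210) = z^2 + 2*z - 35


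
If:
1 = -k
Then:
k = -1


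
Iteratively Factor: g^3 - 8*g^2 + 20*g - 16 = (g - 2)*(g^2 - 6*g + 8) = (g - 4)*(g - 2)*(g - 2)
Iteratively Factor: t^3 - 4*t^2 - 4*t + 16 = (t - 4)*(t^2 - 4) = (t - 4)*(t - 2)*(t + 2)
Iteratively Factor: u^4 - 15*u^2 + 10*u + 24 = (u + 4)*(u^3 - 4*u^2 + u + 6) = (u + 1)*(u + 4)*(u^2 - 5*u + 6) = (u - 3)*(u + 1)*(u + 4)*(u - 2)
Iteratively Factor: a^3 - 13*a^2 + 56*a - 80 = (a - 5)*(a^2 - 8*a + 16) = (a - 5)*(a - 4)*(a - 4)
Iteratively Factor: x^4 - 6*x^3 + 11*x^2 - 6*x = (x - 3)*(x^3 - 3*x^2 + 2*x) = (x - 3)*(x - 2)*(x^2 - x) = (x - 3)*(x - 2)*(x - 1)*(x)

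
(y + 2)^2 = y^2 + 4*y + 4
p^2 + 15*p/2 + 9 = (p + 3/2)*(p + 6)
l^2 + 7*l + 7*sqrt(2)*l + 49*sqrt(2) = (l + 7)*(l + 7*sqrt(2))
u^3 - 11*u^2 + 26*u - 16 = (u - 8)*(u - 2)*(u - 1)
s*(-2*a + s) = -2*a*s + s^2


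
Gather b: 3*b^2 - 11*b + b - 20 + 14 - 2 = 3*b^2 - 10*b - 8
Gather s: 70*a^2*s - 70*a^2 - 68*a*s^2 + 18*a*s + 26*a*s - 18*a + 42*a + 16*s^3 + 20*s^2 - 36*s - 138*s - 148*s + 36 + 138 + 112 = -70*a^2 + 24*a + 16*s^3 + s^2*(20 - 68*a) + s*(70*a^2 + 44*a - 322) + 286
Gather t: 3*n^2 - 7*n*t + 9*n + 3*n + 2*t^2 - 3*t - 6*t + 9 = 3*n^2 + 12*n + 2*t^2 + t*(-7*n - 9) + 9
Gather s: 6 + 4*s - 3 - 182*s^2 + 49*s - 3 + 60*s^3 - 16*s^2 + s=60*s^3 - 198*s^2 + 54*s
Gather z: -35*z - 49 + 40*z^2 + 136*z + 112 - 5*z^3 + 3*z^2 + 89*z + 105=-5*z^3 + 43*z^2 + 190*z + 168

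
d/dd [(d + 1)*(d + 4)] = 2*d + 5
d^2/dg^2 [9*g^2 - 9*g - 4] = 18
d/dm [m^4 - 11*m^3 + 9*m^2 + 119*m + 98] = 4*m^3 - 33*m^2 + 18*m + 119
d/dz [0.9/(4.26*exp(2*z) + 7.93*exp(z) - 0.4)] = (-7.668*exp(z) - 7.137)*exp(z)/(4.26*exp(2*z) + 7.93*exp(z) - 0.4)^2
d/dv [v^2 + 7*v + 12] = 2*v + 7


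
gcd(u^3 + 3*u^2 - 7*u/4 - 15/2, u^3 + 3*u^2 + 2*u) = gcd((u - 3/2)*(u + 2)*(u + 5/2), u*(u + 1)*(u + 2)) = u + 2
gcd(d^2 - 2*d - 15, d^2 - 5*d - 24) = d + 3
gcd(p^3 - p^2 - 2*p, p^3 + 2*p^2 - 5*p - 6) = p^2 - p - 2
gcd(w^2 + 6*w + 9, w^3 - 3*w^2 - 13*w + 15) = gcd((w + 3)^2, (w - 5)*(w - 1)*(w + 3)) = w + 3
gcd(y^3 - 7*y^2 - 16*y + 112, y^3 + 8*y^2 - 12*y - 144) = y - 4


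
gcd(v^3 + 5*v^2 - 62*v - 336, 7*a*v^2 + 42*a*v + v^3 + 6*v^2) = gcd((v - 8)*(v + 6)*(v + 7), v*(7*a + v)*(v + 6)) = v + 6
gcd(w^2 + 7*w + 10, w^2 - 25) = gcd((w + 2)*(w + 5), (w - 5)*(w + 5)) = w + 5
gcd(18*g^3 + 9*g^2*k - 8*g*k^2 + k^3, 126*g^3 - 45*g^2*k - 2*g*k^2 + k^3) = 18*g^2 - 9*g*k + k^2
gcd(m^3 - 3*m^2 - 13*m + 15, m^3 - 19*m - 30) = m^2 - 2*m - 15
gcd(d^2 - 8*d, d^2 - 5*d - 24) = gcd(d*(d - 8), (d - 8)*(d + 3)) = d - 8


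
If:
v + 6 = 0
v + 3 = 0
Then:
No Solution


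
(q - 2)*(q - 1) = q^2 - 3*q + 2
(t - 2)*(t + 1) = t^2 - t - 2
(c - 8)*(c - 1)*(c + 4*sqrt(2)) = c^3 - 9*c^2 + 4*sqrt(2)*c^2 - 36*sqrt(2)*c + 8*c + 32*sqrt(2)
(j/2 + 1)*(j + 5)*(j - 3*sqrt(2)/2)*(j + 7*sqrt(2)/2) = j^4/2 + sqrt(2)*j^3 + 7*j^3/2 - j^2/4 + 7*sqrt(2)*j^2 - 147*j/4 + 10*sqrt(2)*j - 105/2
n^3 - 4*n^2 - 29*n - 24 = (n - 8)*(n + 1)*(n + 3)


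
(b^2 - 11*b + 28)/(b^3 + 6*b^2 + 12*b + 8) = (b^2 - 11*b + 28)/(b^3 + 6*b^2 + 12*b + 8)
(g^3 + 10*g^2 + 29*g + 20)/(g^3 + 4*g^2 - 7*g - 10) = (g + 4)/(g - 2)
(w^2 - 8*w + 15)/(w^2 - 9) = (w - 5)/(w + 3)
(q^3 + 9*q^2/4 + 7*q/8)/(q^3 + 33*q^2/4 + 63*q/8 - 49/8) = q*(2*q + 1)/(2*q^2 + 13*q - 7)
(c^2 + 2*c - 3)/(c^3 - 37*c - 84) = (c - 1)/(c^2 - 3*c - 28)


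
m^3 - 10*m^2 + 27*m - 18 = (m - 6)*(m - 3)*(m - 1)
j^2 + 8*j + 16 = (j + 4)^2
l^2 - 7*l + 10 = (l - 5)*(l - 2)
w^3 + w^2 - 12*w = w*(w - 3)*(w + 4)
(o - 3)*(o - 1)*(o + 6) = o^3 + 2*o^2 - 21*o + 18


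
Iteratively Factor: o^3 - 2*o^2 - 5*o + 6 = (o + 2)*(o^2 - 4*o + 3) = (o - 3)*(o + 2)*(o - 1)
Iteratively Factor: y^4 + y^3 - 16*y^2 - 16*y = (y)*(y^3 + y^2 - 16*y - 16) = y*(y - 4)*(y^2 + 5*y + 4) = y*(y - 4)*(y + 4)*(y + 1)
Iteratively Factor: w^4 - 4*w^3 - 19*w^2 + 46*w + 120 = (w - 5)*(w^3 + w^2 - 14*w - 24) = (w - 5)*(w - 4)*(w^2 + 5*w + 6) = (w - 5)*(w - 4)*(w + 2)*(w + 3)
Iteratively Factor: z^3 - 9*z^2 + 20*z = (z - 4)*(z^2 - 5*z) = (z - 5)*(z - 4)*(z)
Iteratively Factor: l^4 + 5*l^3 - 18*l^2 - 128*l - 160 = (l + 4)*(l^3 + l^2 - 22*l - 40) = (l - 5)*(l + 4)*(l^2 + 6*l + 8) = (l - 5)*(l + 4)^2*(l + 2)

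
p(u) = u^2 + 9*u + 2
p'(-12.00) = -15.00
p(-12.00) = 38.00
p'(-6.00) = -3.00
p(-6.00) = -16.00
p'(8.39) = 25.78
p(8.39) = 147.90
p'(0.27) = 9.54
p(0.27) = 4.50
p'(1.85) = 12.70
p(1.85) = 22.07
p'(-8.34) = -7.68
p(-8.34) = -3.50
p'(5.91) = 20.82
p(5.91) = 90.12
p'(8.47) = 25.94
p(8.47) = 149.97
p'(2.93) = 14.86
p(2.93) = 36.95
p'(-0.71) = 7.58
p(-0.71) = -3.89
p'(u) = 2*u + 9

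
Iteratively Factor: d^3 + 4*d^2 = (d)*(d^2 + 4*d) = d*(d + 4)*(d)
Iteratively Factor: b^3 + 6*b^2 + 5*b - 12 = (b - 1)*(b^2 + 7*b + 12) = (b - 1)*(b + 4)*(b + 3)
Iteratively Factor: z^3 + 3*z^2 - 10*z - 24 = (z + 2)*(z^2 + z - 12) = (z - 3)*(z + 2)*(z + 4)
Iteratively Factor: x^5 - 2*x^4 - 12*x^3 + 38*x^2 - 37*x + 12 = (x + 4)*(x^4 - 6*x^3 + 12*x^2 - 10*x + 3) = (x - 1)*(x + 4)*(x^3 - 5*x^2 + 7*x - 3) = (x - 1)^2*(x + 4)*(x^2 - 4*x + 3) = (x - 1)^3*(x + 4)*(x - 3)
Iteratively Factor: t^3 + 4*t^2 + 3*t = (t + 3)*(t^2 + t) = (t + 1)*(t + 3)*(t)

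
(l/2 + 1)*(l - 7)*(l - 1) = l^3/2 - 3*l^2 - 9*l/2 + 7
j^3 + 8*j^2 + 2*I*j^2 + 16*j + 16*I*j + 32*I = (j + 4)^2*(j + 2*I)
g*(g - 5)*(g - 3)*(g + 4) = g^4 - 4*g^3 - 17*g^2 + 60*g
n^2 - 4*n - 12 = (n - 6)*(n + 2)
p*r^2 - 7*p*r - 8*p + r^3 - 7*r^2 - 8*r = (p + r)*(r - 8)*(r + 1)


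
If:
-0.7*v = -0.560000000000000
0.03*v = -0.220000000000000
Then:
No Solution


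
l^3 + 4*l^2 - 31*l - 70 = (l - 5)*(l + 2)*(l + 7)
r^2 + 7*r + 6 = (r + 1)*(r + 6)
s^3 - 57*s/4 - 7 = (s - 4)*(s + 1/2)*(s + 7/2)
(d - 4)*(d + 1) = d^2 - 3*d - 4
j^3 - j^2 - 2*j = j*(j - 2)*(j + 1)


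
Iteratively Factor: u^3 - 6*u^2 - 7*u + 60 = (u - 5)*(u^2 - u - 12) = (u - 5)*(u + 3)*(u - 4)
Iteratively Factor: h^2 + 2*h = (h)*(h + 2)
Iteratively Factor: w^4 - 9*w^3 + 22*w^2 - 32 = (w + 1)*(w^3 - 10*w^2 + 32*w - 32) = (w - 4)*(w + 1)*(w^2 - 6*w + 8) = (w - 4)*(w - 2)*(w + 1)*(w - 4)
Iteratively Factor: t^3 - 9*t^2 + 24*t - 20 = (t - 5)*(t^2 - 4*t + 4) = (t - 5)*(t - 2)*(t - 2)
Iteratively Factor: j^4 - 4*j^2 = (j)*(j^3 - 4*j) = j^2*(j^2 - 4) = j^2*(j - 2)*(j + 2)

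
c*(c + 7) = c^2 + 7*c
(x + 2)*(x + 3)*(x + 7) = x^3 + 12*x^2 + 41*x + 42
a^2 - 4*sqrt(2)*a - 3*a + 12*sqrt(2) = (a - 3)*(a - 4*sqrt(2))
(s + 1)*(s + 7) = s^2 + 8*s + 7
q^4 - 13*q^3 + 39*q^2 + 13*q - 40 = (q - 8)*(q - 5)*(q - 1)*(q + 1)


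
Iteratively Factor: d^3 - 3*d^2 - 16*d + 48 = (d - 4)*(d^2 + d - 12) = (d - 4)*(d + 4)*(d - 3)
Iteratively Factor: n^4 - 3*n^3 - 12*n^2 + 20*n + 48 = (n + 2)*(n^3 - 5*n^2 - 2*n + 24) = (n + 2)^2*(n^2 - 7*n + 12) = (n - 4)*(n + 2)^2*(n - 3)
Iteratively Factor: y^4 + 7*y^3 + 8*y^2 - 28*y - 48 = (y + 2)*(y^3 + 5*y^2 - 2*y - 24) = (y - 2)*(y + 2)*(y^2 + 7*y + 12) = (y - 2)*(y + 2)*(y + 3)*(y + 4)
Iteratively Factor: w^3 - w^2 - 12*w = (w + 3)*(w^2 - 4*w) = w*(w + 3)*(w - 4)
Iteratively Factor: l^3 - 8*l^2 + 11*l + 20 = (l - 5)*(l^2 - 3*l - 4) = (l - 5)*(l + 1)*(l - 4)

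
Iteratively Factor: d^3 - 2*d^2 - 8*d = (d)*(d^2 - 2*d - 8) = d*(d + 2)*(d - 4)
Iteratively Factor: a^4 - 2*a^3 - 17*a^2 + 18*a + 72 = (a + 2)*(a^3 - 4*a^2 - 9*a + 36) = (a - 3)*(a + 2)*(a^2 - a - 12) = (a - 3)*(a + 2)*(a + 3)*(a - 4)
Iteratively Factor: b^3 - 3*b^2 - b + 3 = (b + 1)*(b^2 - 4*b + 3) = (b - 1)*(b + 1)*(b - 3)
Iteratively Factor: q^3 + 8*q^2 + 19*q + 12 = (q + 3)*(q^2 + 5*q + 4) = (q + 3)*(q + 4)*(q + 1)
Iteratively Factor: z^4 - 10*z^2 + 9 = (z - 1)*(z^3 + z^2 - 9*z - 9) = (z - 1)*(z + 3)*(z^2 - 2*z - 3) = (z - 3)*(z - 1)*(z + 3)*(z + 1)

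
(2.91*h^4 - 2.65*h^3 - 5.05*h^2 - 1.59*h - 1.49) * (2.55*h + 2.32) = 7.4205*h^5 - 0.00629999999999953*h^4 - 19.0255*h^3 - 15.7705*h^2 - 7.4883*h - 3.4568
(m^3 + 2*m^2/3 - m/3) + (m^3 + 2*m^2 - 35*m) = 2*m^3 + 8*m^2/3 - 106*m/3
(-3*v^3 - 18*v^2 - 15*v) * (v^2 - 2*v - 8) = -3*v^5 - 12*v^4 + 45*v^3 + 174*v^2 + 120*v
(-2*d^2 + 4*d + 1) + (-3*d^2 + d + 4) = -5*d^2 + 5*d + 5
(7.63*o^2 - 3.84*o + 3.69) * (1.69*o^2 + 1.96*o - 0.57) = 12.8947*o^4 + 8.4652*o^3 - 5.6394*o^2 + 9.4212*o - 2.1033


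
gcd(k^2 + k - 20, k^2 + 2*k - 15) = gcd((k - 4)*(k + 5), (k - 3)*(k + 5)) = k + 5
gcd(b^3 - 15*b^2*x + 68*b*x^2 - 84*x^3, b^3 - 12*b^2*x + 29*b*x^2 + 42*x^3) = b^2 - 13*b*x + 42*x^2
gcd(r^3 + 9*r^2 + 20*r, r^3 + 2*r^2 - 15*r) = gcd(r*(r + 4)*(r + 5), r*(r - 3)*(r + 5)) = r^2 + 5*r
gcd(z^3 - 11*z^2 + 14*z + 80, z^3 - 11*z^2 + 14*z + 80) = z^3 - 11*z^2 + 14*z + 80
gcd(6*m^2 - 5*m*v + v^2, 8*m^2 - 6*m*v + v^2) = -2*m + v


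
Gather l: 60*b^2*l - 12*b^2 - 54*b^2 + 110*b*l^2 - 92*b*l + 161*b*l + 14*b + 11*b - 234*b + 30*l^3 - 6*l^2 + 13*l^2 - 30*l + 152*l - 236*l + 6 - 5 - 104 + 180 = -66*b^2 - 209*b + 30*l^3 + l^2*(110*b + 7) + l*(60*b^2 + 69*b - 114) + 77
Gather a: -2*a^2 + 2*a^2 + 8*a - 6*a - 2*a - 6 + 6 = 0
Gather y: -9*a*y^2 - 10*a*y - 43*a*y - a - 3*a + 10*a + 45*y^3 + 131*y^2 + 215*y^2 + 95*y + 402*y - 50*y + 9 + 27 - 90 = 6*a + 45*y^3 + y^2*(346 - 9*a) + y*(447 - 53*a) - 54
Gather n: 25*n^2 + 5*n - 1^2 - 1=25*n^2 + 5*n - 2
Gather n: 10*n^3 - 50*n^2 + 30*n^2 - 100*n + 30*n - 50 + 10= 10*n^3 - 20*n^2 - 70*n - 40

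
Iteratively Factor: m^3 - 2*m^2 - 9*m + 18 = (m - 2)*(m^2 - 9) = (m - 3)*(m - 2)*(m + 3)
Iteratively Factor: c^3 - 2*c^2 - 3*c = (c)*(c^2 - 2*c - 3) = c*(c - 3)*(c + 1)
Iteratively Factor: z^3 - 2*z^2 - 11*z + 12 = (z - 4)*(z^2 + 2*z - 3) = (z - 4)*(z - 1)*(z + 3)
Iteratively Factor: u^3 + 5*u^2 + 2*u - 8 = (u + 4)*(u^2 + u - 2) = (u - 1)*(u + 4)*(u + 2)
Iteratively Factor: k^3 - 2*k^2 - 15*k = (k - 5)*(k^2 + 3*k) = (k - 5)*(k + 3)*(k)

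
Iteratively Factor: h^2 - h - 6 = (h - 3)*(h + 2)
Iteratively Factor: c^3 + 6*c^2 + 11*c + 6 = (c + 3)*(c^2 + 3*c + 2) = (c + 1)*(c + 3)*(c + 2)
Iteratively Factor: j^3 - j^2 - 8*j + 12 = (j + 3)*(j^2 - 4*j + 4) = (j - 2)*(j + 3)*(j - 2)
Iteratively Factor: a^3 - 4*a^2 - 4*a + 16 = (a - 4)*(a^2 - 4) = (a - 4)*(a - 2)*(a + 2)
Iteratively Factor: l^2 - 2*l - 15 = (l - 5)*(l + 3)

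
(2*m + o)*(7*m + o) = 14*m^2 + 9*m*o + o^2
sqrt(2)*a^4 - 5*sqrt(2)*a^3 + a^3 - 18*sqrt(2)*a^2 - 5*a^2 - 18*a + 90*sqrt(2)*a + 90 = (a - 5)*(a - 3*sqrt(2))*(a + 3*sqrt(2))*(sqrt(2)*a + 1)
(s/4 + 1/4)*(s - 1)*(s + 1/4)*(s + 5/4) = s^4/4 + 3*s^3/8 - 11*s^2/64 - 3*s/8 - 5/64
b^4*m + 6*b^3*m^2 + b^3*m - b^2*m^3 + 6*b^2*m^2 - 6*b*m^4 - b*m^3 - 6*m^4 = (b - m)*(b + m)*(b + 6*m)*(b*m + m)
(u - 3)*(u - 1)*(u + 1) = u^3 - 3*u^2 - u + 3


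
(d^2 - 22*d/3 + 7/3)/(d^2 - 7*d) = (d - 1/3)/d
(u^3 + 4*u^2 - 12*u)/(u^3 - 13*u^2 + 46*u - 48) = u*(u + 6)/(u^2 - 11*u + 24)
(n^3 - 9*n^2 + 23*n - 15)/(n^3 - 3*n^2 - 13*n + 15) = (n - 3)/(n + 3)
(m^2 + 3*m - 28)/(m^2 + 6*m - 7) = (m - 4)/(m - 1)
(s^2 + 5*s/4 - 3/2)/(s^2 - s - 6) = (s - 3/4)/(s - 3)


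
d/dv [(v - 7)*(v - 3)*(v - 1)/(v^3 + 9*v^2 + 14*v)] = 2*(10*v^4 - 17*v^3 - 185*v^2 + 189*v + 147)/(v^2*(v^4 + 18*v^3 + 109*v^2 + 252*v + 196))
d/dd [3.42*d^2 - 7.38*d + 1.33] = 6.84*d - 7.38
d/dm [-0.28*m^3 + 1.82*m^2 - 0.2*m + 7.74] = -0.84*m^2 + 3.64*m - 0.2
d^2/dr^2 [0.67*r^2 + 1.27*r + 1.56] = 1.34000000000000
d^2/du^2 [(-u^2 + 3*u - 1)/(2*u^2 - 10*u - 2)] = 2*(-u^3 - 3*u^2 + 12*u - 21)/(u^6 - 15*u^5 + 72*u^4 - 95*u^3 - 72*u^2 - 15*u - 1)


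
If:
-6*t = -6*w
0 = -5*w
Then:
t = 0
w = 0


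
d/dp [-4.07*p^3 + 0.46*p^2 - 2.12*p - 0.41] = -12.21*p^2 + 0.92*p - 2.12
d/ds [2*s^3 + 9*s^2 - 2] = 6*s*(s + 3)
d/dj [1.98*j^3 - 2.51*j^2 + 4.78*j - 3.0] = 5.94*j^2 - 5.02*j + 4.78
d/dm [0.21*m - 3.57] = 0.210000000000000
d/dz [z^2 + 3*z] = 2*z + 3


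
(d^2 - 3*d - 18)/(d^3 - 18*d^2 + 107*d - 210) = (d + 3)/(d^2 - 12*d + 35)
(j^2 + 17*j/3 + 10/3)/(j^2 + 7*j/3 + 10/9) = 3*(j + 5)/(3*j + 5)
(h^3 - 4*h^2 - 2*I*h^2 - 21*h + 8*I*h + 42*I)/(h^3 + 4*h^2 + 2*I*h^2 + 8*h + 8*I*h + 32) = (h^2 - 4*h - 21)/(h^2 + 4*h*(1 + I) + 16*I)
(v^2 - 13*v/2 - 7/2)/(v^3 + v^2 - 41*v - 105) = (v + 1/2)/(v^2 + 8*v + 15)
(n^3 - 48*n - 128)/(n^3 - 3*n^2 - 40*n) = (n^2 + 8*n + 16)/(n*(n + 5))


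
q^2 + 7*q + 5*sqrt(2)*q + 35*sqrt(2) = (q + 7)*(q + 5*sqrt(2))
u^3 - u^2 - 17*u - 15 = (u - 5)*(u + 1)*(u + 3)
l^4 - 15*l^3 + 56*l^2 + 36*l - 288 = (l - 8)*(l - 6)*(l - 3)*(l + 2)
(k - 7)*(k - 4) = k^2 - 11*k + 28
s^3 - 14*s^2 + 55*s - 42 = (s - 7)*(s - 6)*(s - 1)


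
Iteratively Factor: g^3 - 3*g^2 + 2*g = (g - 2)*(g^2 - g) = (g - 2)*(g - 1)*(g)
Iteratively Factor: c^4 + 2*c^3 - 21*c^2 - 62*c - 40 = (c + 4)*(c^3 - 2*c^2 - 13*c - 10) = (c + 2)*(c + 4)*(c^2 - 4*c - 5) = (c + 1)*(c + 2)*(c + 4)*(c - 5)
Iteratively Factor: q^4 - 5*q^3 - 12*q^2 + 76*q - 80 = (q - 2)*(q^3 - 3*q^2 - 18*q + 40) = (q - 2)^2*(q^2 - q - 20) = (q - 5)*(q - 2)^2*(q + 4)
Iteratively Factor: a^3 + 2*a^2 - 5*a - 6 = (a - 2)*(a^2 + 4*a + 3) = (a - 2)*(a + 1)*(a + 3)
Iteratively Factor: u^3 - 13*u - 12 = (u + 1)*(u^2 - u - 12) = (u + 1)*(u + 3)*(u - 4)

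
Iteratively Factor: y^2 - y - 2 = (y - 2)*(y + 1)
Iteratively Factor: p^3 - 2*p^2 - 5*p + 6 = (p - 1)*(p^2 - p - 6) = (p - 3)*(p - 1)*(p + 2)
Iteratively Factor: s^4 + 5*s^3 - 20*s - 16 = (s + 4)*(s^3 + s^2 - 4*s - 4) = (s - 2)*(s + 4)*(s^2 + 3*s + 2) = (s - 2)*(s + 2)*(s + 4)*(s + 1)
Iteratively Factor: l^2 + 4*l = (l + 4)*(l)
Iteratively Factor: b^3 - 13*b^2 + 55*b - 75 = (b - 5)*(b^2 - 8*b + 15) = (b - 5)^2*(b - 3)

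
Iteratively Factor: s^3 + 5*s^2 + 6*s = (s)*(s^2 + 5*s + 6) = s*(s + 3)*(s + 2)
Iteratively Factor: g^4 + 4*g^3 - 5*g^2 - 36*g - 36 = (g + 2)*(g^3 + 2*g^2 - 9*g - 18) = (g + 2)^2*(g^2 - 9) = (g + 2)^2*(g + 3)*(g - 3)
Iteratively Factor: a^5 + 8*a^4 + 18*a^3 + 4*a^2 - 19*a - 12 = (a + 4)*(a^4 + 4*a^3 + 2*a^2 - 4*a - 3) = (a + 1)*(a + 4)*(a^3 + 3*a^2 - a - 3) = (a + 1)*(a + 3)*(a + 4)*(a^2 - 1) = (a + 1)^2*(a + 3)*(a + 4)*(a - 1)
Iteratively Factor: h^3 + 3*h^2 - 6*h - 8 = (h - 2)*(h^2 + 5*h + 4) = (h - 2)*(h + 1)*(h + 4)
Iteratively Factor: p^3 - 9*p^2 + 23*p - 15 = (p - 1)*(p^2 - 8*p + 15) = (p - 3)*(p - 1)*(p - 5)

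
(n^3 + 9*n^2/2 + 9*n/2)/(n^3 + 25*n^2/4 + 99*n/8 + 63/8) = 4*n/(4*n + 7)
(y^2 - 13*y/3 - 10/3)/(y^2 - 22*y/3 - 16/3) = (y - 5)/(y - 8)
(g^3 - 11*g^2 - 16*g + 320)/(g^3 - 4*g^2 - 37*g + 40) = (g - 8)/(g - 1)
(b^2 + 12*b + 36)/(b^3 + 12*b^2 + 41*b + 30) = (b + 6)/(b^2 + 6*b + 5)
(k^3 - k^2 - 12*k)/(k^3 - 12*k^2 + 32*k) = (k + 3)/(k - 8)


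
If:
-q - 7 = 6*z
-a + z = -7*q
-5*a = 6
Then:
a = -6/5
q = -1/205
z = -239/205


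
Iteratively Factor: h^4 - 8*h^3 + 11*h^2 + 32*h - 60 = (h - 5)*(h^3 - 3*h^2 - 4*h + 12) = (h - 5)*(h - 2)*(h^2 - h - 6) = (h - 5)*(h - 2)*(h + 2)*(h - 3)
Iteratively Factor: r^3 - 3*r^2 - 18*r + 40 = (r + 4)*(r^2 - 7*r + 10) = (r - 5)*(r + 4)*(r - 2)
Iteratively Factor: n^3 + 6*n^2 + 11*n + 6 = (n + 1)*(n^2 + 5*n + 6) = (n + 1)*(n + 2)*(n + 3)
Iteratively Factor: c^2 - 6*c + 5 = (c - 5)*(c - 1)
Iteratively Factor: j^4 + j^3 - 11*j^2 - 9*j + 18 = (j - 1)*(j^3 + 2*j^2 - 9*j - 18) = (j - 1)*(j + 2)*(j^2 - 9) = (j - 3)*(j - 1)*(j + 2)*(j + 3)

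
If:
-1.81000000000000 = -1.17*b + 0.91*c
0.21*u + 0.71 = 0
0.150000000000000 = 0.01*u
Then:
No Solution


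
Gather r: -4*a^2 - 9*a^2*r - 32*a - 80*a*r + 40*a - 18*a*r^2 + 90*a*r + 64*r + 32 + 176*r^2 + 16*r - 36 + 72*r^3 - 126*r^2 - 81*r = -4*a^2 + 8*a + 72*r^3 + r^2*(50 - 18*a) + r*(-9*a^2 + 10*a - 1) - 4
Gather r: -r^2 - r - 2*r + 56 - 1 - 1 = -r^2 - 3*r + 54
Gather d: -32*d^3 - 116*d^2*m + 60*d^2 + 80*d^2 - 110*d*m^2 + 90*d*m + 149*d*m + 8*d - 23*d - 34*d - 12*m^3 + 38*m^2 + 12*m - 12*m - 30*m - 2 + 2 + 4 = -32*d^3 + d^2*(140 - 116*m) + d*(-110*m^2 + 239*m - 49) - 12*m^3 + 38*m^2 - 30*m + 4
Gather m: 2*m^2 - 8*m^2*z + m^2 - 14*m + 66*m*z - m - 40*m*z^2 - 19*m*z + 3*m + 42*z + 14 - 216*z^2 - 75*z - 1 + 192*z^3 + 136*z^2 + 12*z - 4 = m^2*(3 - 8*z) + m*(-40*z^2 + 47*z - 12) + 192*z^3 - 80*z^2 - 21*z + 9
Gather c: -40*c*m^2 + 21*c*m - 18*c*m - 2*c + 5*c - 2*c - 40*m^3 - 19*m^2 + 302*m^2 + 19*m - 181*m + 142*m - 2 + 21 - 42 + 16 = c*(-40*m^2 + 3*m + 1) - 40*m^3 + 283*m^2 - 20*m - 7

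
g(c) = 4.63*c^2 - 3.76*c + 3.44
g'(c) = 9.26*c - 3.76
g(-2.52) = 42.32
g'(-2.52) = -27.10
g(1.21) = 5.67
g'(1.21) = 7.44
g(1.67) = 10.07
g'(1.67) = 11.70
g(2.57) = 24.36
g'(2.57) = 20.04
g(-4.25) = 103.05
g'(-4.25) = -43.12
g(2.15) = 16.76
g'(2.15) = 16.15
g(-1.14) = 13.74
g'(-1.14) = -14.32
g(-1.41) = 17.95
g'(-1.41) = -16.82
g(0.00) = 3.44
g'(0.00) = -3.76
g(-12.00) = 715.28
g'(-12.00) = -114.88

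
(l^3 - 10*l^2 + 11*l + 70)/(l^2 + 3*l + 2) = (l^2 - 12*l + 35)/(l + 1)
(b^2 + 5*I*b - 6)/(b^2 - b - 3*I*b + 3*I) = (b^2 + 5*I*b - 6)/(b^2 - b - 3*I*b + 3*I)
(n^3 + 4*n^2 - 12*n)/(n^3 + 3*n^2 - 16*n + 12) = n/(n - 1)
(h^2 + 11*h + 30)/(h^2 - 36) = (h + 5)/(h - 6)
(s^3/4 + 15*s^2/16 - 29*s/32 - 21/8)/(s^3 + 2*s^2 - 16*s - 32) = (8*s^2 - 2*s - 21)/(32*(s^2 - 2*s - 8))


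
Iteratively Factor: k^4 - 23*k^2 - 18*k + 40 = (k + 4)*(k^3 - 4*k^2 - 7*k + 10) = (k - 1)*(k + 4)*(k^2 - 3*k - 10) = (k - 5)*(k - 1)*(k + 4)*(k + 2)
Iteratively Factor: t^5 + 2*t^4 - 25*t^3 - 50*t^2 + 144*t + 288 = (t - 4)*(t^4 + 6*t^3 - t^2 - 54*t - 72) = (t - 4)*(t + 3)*(t^3 + 3*t^2 - 10*t - 24) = (t - 4)*(t - 3)*(t + 3)*(t^2 + 6*t + 8) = (t - 4)*(t - 3)*(t + 3)*(t + 4)*(t + 2)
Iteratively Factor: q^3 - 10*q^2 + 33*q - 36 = (q - 3)*(q^2 - 7*q + 12) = (q - 4)*(q - 3)*(q - 3)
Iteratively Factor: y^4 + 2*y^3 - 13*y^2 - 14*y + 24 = (y + 2)*(y^3 - 13*y + 12) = (y - 1)*(y + 2)*(y^2 + y - 12) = (y - 1)*(y + 2)*(y + 4)*(y - 3)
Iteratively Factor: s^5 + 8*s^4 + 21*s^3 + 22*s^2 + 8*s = (s + 4)*(s^4 + 4*s^3 + 5*s^2 + 2*s) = (s + 1)*(s + 4)*(s^3 + 3*s^2 + 2*s) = (s + 1)*(s + 2)*(s + 4)*(s^2 + s) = (s + 1)^2*(s + 2)*(s + 4)*(s)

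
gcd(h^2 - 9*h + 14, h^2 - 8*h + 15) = 1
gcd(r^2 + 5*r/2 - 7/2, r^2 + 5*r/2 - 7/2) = r^2 + 5*r/2 - 7/2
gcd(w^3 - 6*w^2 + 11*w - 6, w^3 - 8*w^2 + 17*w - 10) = w^2 - 3*w + 2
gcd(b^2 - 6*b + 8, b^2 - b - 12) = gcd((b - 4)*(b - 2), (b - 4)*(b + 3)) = b - 4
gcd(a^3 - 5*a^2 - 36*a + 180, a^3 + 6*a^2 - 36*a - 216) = a^2 - 36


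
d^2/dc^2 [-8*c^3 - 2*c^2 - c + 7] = -48*c - 4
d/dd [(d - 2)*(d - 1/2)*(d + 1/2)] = 3*d^2 - 4*d - 1/4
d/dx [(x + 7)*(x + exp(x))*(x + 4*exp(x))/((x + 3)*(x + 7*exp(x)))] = (-(x + 3)*(x + 7)*(x + exp(x))*(x + 4*exp(x))*(7*exp(x) + 1) + (x + 3)*(x + 7*exp(x))*((x + 7)*(x + exp(x))*(4*exp(x) + 1) + (x + 7)*(x + 4*exp(x))*(exp(x) + 1) + (x + exp(x))*(x + 4*exp(x))) - (x + 7)*(x + exp(x))*(x + 4*exp(x))*(x + 7*exp(x)))/((x + 3)^2*(x + 7*exp(x))^2)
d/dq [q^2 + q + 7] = 2*q + 1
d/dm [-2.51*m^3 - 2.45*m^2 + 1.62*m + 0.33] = -7.53*m^2 - 4.9*m + 1.62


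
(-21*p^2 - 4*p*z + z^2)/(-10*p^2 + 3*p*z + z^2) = (-21*p^2 - 4*p*z + z^2)/(-10*p^2 + 3*p*z + z^2)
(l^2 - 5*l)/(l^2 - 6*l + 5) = l/(l - 1)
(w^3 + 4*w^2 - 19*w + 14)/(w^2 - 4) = (w^2 + 6*w - 7)/(w + 2)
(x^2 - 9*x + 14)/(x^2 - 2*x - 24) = (-x^2 + 9*x - 14)/(-x^2 + 2*x + 24)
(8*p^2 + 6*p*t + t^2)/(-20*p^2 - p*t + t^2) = (-2*p - t)/(5*p - t)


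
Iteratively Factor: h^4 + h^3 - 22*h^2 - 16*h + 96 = (h + 3)*(h^3 - 2*h^2 - 16*h + 32) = (h - 4)*(h + 3)*(h^2 + 2*h - 8) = (h - 4)*(h - 2)*(h + 3)*(h + 4)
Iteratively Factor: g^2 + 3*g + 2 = (g + 2)*(g + 1)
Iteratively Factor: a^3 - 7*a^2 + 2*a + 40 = (a - 4)*(a^2 - 3*a - 10) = (a - 4)*(a + 2)*(a - 5)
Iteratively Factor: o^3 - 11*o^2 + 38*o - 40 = (o - 5)*(o^2 - 6*o + 8) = (o - 5)*(o - 4)*(o - 2)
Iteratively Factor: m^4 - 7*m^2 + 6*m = (m)*(m^3 - 7*m + 6) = m*(m - 1)*(m^2 + m - 6) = m*(m - 2)*(m - 1)*(m + 3)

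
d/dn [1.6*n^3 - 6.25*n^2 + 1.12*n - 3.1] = 4.8*n^2 - 12.5*n + 1.12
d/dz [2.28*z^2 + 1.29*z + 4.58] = 4.56*z + 1.29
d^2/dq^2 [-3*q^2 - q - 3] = -6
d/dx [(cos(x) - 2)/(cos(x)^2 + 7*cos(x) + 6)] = (cos(x)^2 - 4*cos(x) - 20)*sin(x)/(cos(x)^2 + 7*cos(x) + 6)^2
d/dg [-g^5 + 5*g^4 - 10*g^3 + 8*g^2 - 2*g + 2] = -5*g^4 + 20*g^3 - 30*g^2 + 16*g - 2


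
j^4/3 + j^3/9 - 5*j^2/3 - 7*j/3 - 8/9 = (j/3 + 1/3)*(j - 8/3)*(j + 1)^2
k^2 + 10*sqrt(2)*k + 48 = (k + 4*sqrt(2))*(k + 6*sqrt(2))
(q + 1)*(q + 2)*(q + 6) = q^3 + 9*q^2 + 20*q + 12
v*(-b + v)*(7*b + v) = -7*b^2*v + 6*b*v^2 + v^3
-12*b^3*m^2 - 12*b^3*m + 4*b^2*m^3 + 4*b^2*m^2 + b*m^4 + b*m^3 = m*(-2*b + m)*(6*b + m)*(b*m + b)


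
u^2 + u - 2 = (u - 1)*(u + 2)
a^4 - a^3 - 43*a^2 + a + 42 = (a - 7)*(a - 1)*(a + 1)*(a + 6)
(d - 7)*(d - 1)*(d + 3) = d^3 - 5*d^2 - 17*d + 21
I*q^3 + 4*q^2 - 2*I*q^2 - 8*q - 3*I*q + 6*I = (q - 2)*(q - 3*I)*(I*q + 1)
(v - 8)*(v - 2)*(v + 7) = v^3 - 3*v^2 - 54*v + 112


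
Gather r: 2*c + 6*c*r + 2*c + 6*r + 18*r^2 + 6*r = 4*c + 18*r^2 + r*(6*c + 12)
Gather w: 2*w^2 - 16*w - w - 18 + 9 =2*w^2 - 17*w - 9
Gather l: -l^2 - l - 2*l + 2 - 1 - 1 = -l^2 - 3*l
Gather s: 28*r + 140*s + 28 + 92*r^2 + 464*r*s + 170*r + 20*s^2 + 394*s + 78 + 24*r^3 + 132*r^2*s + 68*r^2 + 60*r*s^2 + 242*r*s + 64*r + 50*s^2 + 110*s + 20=24*r^3 + 160*r^2 + 262*r + s^2*(60*r + 70) + s*(132*r^2 + 706*r + 644) + 126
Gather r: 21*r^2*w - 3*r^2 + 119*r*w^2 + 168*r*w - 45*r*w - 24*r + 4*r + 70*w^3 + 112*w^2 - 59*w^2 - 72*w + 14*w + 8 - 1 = r^2*(21*w - 3) + r*(119*w^2 + 123*w - 20) + 70*w^3 + 53*w^2 - 58*w + 7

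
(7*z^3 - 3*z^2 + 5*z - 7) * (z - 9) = 7*z^4 - 66*z^3 + 32*z^2 - 52*z + 63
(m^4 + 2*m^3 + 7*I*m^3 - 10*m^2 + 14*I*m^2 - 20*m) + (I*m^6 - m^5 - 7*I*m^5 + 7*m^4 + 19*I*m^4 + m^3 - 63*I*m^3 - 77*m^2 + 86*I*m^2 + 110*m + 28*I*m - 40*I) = I*m^6 - m^5 - 7*I*m^5 + 8*m^4 + 19*I*m^4 + 3*m^3 - 56*I*m^3 - 87*m^2 + 100*I*m^2 + 90*m + 28*I*m - 40*I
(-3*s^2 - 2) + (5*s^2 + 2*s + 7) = 2*s^2 + 2*s + 5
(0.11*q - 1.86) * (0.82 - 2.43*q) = -0.2673*q^2 + 4.61*q - 1.5252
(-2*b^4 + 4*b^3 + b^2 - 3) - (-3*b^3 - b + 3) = -2*b^4 + 7*b^3 + b^2 + b - 6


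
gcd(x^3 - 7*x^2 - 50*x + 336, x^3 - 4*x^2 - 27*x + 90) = x - 6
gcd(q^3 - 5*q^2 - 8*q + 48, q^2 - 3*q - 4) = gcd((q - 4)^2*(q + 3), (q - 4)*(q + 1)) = q - 4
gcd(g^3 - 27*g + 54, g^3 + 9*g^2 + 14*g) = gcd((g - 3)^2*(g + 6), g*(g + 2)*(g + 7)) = 1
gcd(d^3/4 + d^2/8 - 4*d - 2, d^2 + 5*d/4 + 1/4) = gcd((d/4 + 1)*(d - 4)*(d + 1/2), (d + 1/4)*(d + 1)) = 1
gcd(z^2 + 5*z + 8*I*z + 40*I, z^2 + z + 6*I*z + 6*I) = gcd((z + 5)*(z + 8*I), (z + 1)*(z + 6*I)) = 1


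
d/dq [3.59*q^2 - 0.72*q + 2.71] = 7.18*q - 0.72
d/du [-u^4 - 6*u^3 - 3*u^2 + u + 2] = -4*u^3 - 18*u^2 - 6*u + 1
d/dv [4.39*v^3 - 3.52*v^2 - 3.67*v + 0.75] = 13.17*v^2 - 7.04*v - 3.67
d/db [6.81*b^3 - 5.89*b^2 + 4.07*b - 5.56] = 20.43*b^2 - 11.78*b + 4.07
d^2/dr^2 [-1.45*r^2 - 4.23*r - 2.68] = -2.90000000000000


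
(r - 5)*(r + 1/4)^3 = r^4 - 17*r^3/4 - 57*r^2/16 - 59*r/64 - 5/64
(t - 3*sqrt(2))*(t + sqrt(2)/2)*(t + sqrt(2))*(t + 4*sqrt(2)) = t^4 + 5*sqrt(2)*t^3/2 - 20*t^2 - 35*sqrt(2)*t - 24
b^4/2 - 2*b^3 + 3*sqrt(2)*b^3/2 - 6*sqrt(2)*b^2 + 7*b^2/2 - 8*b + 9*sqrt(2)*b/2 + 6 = (b/2 + sqrt(2))*(b - 3)*(b - 1)*(b + sqrt(2))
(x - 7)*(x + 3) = x^2 - 4*x - 21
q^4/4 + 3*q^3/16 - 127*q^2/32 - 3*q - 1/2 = (q/4 + 1)*(q - 4)*(q + 1/4)*(q + 1/2)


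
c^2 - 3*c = c*(c - 3)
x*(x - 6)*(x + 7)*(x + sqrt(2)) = x^4 + x^3 + sqrt(2)*x^3 - 42*x^2 + sqrt(2)*x^2 - 42*sqrt(2)*x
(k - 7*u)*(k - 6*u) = k^2 - 13*k*u + 42*u^2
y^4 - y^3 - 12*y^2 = y^2*(y - 4)*(y + 3)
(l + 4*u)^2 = l^2 + 8*l*u + 16*u^2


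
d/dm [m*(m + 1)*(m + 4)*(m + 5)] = 4*m^3 + 30*m^2 + 58*m + 20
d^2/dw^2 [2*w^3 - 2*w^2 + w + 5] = 12*w - 4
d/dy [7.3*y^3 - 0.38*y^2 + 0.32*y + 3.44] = 21.9*y^2 - 0.76*y + 0.32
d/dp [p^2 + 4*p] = 2*p + 4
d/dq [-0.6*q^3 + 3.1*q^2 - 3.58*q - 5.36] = -1.8*q^2 + 6.2*q - 3.58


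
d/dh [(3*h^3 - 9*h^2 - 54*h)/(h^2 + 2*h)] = 3*(h^2 + 4*h + 12)/(h^2 + 4*h + 4)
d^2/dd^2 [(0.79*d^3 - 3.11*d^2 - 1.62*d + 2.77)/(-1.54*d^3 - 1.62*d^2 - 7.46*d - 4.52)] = (18.693136*d^6 + 77.506968*d^5 - 202.967688*d^4 - 593.892208*d^3 - 666.33768*d^2 - 253.181352*d - 249.916888)/(3.652264*d^9 + 11.525976*d^8 + 65.201136*d^7 + 148.077672*d^6 + 383.50344*d^5 + 617.619048*d^4 + 837.300008*d^3 + 853.92744*d^2 + 457.232352*d + 92.345408)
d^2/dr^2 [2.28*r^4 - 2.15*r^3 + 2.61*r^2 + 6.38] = 27.36*r^2 - 12.9*r + 5.22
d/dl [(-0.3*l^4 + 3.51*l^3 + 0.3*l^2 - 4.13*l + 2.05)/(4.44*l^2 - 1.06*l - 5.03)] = (-2.664*l^5 + 16.5384*l^4 - 1.4052*l^3 - 34.9467*l^2 - 21.222*l + 22.9469)/(19.7136*l^4 - 9.4128*l^3 - 43.5428*l^2 + 10.6636*l + 25.3009)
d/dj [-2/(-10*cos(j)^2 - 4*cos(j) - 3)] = 8*(5*cos(j) + 1)*sin(j)/(10*cos(j)^2 + 4*cos(j) + 3)^2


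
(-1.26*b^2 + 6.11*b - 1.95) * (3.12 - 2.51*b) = 3.1626*b^3 - 19.2673*b^2 + 23.9577*b - 6.084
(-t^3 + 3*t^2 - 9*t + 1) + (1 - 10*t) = -t^3 + 3*t^2 - 19*t + 2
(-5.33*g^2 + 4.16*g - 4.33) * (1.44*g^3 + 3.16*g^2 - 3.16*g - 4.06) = -7.6752*g^5 - 10.8524*g^4 + 23.7532*g^3 - 5.1886*g^2 - 3.2068*g + 17.5798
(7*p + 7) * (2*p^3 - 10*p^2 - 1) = 14*p^4 - 56*p^3 - 70*p^2 - 7*p - 7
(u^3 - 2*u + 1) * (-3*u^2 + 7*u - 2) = -3*u^5 + 7*u^4 + 4*u^3 - 17*u^2 + 11*u - 2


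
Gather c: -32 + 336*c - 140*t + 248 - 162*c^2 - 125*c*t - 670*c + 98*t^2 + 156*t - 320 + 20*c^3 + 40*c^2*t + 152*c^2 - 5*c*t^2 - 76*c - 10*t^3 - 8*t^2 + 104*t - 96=20*c^3 + c^2*(40*t - 10) + c*(-5*t^2 - 125*t - 410) - 10*t^3 + 90*t^2 + 120*t - 200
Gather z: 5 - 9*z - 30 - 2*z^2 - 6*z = -2*z^2 - 15*z - 25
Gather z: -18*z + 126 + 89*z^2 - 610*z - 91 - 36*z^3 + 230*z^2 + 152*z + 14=-36*z^3 + 319*z^2 - 476*z + 49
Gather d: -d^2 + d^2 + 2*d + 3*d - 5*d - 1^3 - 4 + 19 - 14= 0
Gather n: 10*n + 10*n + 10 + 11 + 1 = 20*n + 22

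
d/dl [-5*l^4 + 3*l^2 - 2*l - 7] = -20*l^3 + 6*l - 2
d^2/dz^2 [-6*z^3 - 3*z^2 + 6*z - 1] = -36*z - 6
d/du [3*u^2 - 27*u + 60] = 6*u - 27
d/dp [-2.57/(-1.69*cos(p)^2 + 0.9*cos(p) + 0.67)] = (8.6866*cos(p) - 2.313)*sin(p)/(-1.69*cos(p)^2 + 0.9*cos(p) + 0.67)^2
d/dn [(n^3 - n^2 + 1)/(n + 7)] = (-n^3 + n^2 + n*(n + 7)*(3*n - 2) - 1)/(n + 7)^2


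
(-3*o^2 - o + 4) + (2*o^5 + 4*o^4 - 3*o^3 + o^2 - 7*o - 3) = 2*o^5 + 4*o^4 - 3*o^3 - 2*o^2 - 8*o + 1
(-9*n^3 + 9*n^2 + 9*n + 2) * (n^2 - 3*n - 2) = -9*n^5 + 36*n^4 - 43*n^2 - 24*n - 4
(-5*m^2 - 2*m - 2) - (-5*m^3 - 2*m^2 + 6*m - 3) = 5*m^3 - 3*m^2 - 8*m + 1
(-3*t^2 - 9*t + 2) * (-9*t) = 27*t^3 + 81*t^2 - 18*t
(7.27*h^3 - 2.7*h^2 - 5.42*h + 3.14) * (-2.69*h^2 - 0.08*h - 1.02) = -19.5563*h^5 + 6.6814*h^4 + 7.3804*h^3 - 5.259*h^2 + 5.2772*h - 3.2028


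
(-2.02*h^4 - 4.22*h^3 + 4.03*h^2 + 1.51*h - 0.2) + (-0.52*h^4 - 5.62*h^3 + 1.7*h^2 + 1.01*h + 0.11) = -2.54*h^4 - 9.84*h^3 + 5.73*h^2 + 2.52*h - 0.09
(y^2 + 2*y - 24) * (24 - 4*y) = -4*y^3 + 16*y^2 + 144*y - 576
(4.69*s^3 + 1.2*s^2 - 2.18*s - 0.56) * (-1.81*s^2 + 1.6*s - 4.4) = -8.4889*s^5 + 5.332*s^4 - 14.7702*s^3 - 7.7544*s^2 + 8.696*s + 2.464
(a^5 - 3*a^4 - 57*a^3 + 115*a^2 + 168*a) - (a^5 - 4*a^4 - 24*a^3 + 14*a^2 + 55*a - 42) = a^4 - 33*a^3 + 101*a^2 + 113*a + 42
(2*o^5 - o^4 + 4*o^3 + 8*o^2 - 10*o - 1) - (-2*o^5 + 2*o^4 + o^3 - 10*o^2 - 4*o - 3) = 4*o^5 - 3*o^4 + 3*o^3 + 18*o^2 - 6*o + 2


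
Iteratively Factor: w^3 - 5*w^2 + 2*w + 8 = (w - 2)*(w^2 - 3*w - 4) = (w - 2)*(w + 1)*(w - 4)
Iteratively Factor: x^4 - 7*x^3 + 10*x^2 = (x - 5)*(x^3 - 2*x^2) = x*(x - 5)*(x^2 - 2*x) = x*(x - 5)*(x - 2)*(x)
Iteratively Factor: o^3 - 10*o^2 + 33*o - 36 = (o - 4)*(o^2 - 6*o + 9) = (o - 4)*(o - 3)*(o - 3)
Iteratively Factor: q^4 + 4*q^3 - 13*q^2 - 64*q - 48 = (q + 3)*(q^3 + q^2 - 16*q - 16) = (q + 1)*(q + 3)*(q^2 - 16) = (q + 1)*(q + 3)*(q + 4)*(q - 4)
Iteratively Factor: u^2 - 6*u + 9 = (u - 3)*(u - 3)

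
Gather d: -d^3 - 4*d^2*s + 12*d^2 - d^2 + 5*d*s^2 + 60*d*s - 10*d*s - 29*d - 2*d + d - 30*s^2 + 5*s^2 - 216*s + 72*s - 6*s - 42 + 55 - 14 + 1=-d^3 + d^2*(11 - 4*s) + d*(5*s^2 + 50*s - 30) - 25*s^2 - 150*s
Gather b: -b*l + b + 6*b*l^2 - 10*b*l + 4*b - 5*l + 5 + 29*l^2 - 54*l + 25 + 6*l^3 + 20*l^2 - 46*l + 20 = b*(6*l^2 - 11*l + 5) + 6*l^3 + 49*l^2 - 105*l + 50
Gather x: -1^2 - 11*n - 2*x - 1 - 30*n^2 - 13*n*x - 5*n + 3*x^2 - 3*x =-30*n^2 - 16*n + 3*x^2 + x*(-13*n - 5) - 2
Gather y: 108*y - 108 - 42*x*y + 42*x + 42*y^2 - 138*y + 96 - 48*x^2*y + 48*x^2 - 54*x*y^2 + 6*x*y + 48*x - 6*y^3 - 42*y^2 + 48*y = 48*x^2 - 54*x*y^2 + 90*x - 6*y^3 + y*(-48*x^2 - 36*x + 18) - 12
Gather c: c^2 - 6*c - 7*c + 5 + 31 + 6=c^2 - 13*c + 42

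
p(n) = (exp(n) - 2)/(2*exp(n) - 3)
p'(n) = -2*(exp(n) - 2)*exp(n)/(2*exp(n) - 3)^2 + exp(n)/(2*exp(n) - 3)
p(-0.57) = 0.77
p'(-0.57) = 0.16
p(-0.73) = 0.75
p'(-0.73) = 0.12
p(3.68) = 0.49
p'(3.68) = 0.01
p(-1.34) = 0.70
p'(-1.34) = 0.04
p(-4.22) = 0.67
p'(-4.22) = 0.00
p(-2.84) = 0.67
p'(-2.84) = 0.01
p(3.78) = 0.49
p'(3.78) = 0.01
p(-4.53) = 0.67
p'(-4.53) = 0.00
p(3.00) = 0.49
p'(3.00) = 0.01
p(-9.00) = 0.67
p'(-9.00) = 0.00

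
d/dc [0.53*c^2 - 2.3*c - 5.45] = 1.06*c - 2.3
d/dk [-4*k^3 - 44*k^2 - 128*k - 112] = -12*k^2 - 88*k - 128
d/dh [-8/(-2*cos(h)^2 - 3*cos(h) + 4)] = 8*(4*cos(h) + 3)*sin(h)/(3*cos(h) + cos(2*h) - 3)^2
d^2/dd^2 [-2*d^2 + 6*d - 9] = -4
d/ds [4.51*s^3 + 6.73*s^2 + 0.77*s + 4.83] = 13.53*s^2 + 13.46*s + 0.77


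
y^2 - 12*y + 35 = (y - 7)*(y - 5)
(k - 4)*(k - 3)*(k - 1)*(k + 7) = k^4 - k^3 - 37*k^2 + 121*k - 84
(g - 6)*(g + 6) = g^2 - 36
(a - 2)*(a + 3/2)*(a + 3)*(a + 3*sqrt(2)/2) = a^4 + 3*sqrt(2)*a^3/2 + 5*a^3/2 - 9*a^2/2 + 15*sqrt(2)*a^2/4 - 27*sqrt(2)*a/4 - 9*a - 27*sqrt(2)/2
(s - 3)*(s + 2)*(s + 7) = s^3 + 6*s^2 - 13*s - 42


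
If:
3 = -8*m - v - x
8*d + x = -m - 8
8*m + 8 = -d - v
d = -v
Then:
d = -4/3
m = -1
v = 4/3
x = 11/3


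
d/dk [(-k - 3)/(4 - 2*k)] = -5/(2*(k - 2)^2)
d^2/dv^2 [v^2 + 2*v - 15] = 2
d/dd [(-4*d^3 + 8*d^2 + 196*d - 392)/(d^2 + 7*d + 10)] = 4*(-d^4 - 14*d^3 - 65*d^2 + 236*d + 1176)/(d^4 + 14*d^3 + 69*d^2 + 140*d + 100)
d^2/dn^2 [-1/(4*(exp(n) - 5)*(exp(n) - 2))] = (-4*exp(3*n) + 21*exp(2*n) - 9*exp(n) - 70)*exp(n)/(4*(exp(6*n) - 21*exp(5*n) + 177*exp(4*n) - 763*exp(3*n) + 1770*exp(2*n) - 2100*exp(n) + 1000))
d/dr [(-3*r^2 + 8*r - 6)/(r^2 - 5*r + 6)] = (7*r^2 - 24*r + 18)/(r^4 - 10*r^3 + 37*r^2 - 60*r + 36)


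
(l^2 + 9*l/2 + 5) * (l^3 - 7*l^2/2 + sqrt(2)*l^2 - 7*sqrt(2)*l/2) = l^5 + l^4 + sqrt(2)*l^4 - 43*l^3/4 + sqrt(2)*l^3 - 35*l^2/2 - 43*sqrt(2)*l^2/4 - 35*sqrt(2)*l/2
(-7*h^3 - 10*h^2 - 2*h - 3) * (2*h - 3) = -14*h^4 + h^3 + 26*h^2 + 9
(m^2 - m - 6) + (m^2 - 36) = 2*m^2 - m - 42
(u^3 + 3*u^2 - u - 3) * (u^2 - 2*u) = u^5 + u^4 - 7*u^3 - u^2 + 6*u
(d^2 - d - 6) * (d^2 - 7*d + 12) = d^4 - 8*d^3 + 13*d^2 + 30*d - 72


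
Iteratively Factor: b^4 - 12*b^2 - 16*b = (b + 2)*(b^3 - 2*b^2 - 8*b) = b*(b + 2)*(b^2 - 2*b - 8) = b*(b - 4)*(b + 2)*(b + 2)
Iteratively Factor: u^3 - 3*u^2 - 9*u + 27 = (u - 3)*(u^2 - 9) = (u - 3)*(u + 3)*(u - 3)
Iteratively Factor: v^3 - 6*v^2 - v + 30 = (v - 5)*(v^2 - v - 6) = (v - 5)*(v + 2)*(v - 3)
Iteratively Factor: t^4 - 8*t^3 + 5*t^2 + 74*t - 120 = (t + 3)*(t^3 - 11*t^2 + 38*t - 40) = (t - 2)*(t + 3)*(t^2 - 9*t + 20) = (t - 5)*(t - 2)*(t + 3)*(t - 4)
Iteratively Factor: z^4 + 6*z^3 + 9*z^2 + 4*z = (z + 1)*(z^3 + 5*z^2 + 4*z) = (z + 1)*(z + 4)*(z^2 + z) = z*(z + 1)*(z + 4)*(z + 1)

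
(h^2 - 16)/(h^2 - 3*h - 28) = (h - 4)/(h - 7)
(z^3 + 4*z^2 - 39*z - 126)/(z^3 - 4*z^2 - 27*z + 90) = (z^2 + 10*z + 21)/(z^2 + 2*z - 15)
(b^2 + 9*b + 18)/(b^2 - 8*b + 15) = (b^2 + 9*b + 18)/(b^2 - 8*b + 15)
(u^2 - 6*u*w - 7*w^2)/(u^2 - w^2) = (u - 7*w)/(u - w)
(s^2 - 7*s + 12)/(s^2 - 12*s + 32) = (s - 3)/(s - 8)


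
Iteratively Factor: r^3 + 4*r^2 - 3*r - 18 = (r + 3)*(r^2 + r - 6) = (r - 2)*(r + 3)*(r + 3)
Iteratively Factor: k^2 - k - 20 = (k - 5)*(k + 4)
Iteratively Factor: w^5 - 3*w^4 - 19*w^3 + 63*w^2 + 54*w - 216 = (w - 3)*(w^4 - 19*w^2 + 6*w + 72) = (w - 3)*(w + 2)*(w^3 - 2*w^2 - 15*w + 36) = (w - 3)^2*(w + 2)*(w^2 + w - 12) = (w - 3)^3*(w + 2)*(w + 4)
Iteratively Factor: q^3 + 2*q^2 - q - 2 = (q + 2)*(q^2 - 1) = (q - 1)*(q + 2)*(q + 1)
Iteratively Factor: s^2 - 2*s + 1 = (s - 1)*(s - 1)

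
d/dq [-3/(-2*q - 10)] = -3/(2*(q + 5)^2)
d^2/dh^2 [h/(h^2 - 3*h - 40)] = 2*(-h*(2*h - 3)^2 + 3*(1 - h)*(-h^2 + 3*h + 40))/(-h^2 + 3*h + 40)^3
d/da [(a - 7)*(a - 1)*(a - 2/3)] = 3*a^2 - 52*a/3 + 37/3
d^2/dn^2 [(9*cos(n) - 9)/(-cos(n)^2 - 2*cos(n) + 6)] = 9*(-6*(1 - cos(n)^2)^2 + cos(n)^5 + 28*cos(n)^3 - 22*cos(n)^2 + 2)/(cos(n)^2 + 2*cos(n) - 6)^3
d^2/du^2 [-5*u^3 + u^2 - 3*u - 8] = 2 - 30*u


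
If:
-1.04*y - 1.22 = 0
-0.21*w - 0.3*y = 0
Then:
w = 1.68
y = -1.17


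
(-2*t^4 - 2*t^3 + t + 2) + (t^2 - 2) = -2*t^4 - 2*t^3 + t^2 + t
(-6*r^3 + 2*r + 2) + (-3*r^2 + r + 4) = -6*r^3 - 3*r^2 + 3*r + 6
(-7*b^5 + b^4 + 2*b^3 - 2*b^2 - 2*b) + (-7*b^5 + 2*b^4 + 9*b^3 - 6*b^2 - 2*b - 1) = -14*b^5 + 3*b^4 + 11*b^3 - 8*b^2 - 4*b - 1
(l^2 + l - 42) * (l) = l^3 + l^2 - 42*l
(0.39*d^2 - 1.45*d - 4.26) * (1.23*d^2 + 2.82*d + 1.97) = 0.4797*d^4 - 0.6837*d^3 - 8.5605*d^2 - 14.8697*d - 8.3922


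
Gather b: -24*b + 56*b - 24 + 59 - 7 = 32*b + 28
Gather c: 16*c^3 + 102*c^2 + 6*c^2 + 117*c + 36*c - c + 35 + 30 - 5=16*c^3 + 108*c^2 + 152*c + 60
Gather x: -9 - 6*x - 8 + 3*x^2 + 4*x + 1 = 3*x^2 - 2*x - 16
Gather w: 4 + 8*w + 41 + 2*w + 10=10*w + 55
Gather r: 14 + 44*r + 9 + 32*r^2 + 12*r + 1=32*r^2 + 56*r + 24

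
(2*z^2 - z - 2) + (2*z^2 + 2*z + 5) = 4*z^2 + z + 3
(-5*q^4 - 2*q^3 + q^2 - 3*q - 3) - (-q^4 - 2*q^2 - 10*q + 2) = -4*q^4 - 2*q^3 + 3*q^2 + 7*q - 5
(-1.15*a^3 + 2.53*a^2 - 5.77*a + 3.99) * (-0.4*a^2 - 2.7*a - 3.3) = 0.46*a^5 + 2.093*a^4 - 0.728*a^3 + 5.634*a^2 + 8.268*a - 13.167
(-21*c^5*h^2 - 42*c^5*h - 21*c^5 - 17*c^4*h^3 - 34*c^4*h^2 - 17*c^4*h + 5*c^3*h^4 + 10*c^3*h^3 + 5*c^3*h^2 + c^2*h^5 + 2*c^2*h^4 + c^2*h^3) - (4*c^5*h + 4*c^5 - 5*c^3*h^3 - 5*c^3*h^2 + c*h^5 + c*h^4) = -21*c^5*h^2 - 46*c^5*h - 25*c^5 - 17*c^4*h^3 - 34*c^4*h^2 - 17*c^4*h + 5*c^3*h^4 + 15*c^3*h^3 + 10*c^3*h^2 + c^2*h^5 + 2*c^2*h^4 + c^2*h^3 - c*h^5 - c*h^4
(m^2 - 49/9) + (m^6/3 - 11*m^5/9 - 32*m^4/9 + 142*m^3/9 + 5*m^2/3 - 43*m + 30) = m^6/3 - 11*m^5/9 - 32*m^4/9 + 142*m^3/9 + 8*m^2/3 - 43*m + 221/9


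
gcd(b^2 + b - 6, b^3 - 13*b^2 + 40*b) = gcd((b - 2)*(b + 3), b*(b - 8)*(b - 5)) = 1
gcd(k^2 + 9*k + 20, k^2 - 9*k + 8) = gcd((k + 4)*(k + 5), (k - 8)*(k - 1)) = 1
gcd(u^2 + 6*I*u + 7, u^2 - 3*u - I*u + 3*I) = u - I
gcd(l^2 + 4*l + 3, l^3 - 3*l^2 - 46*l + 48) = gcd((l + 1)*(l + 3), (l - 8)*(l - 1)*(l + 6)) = 1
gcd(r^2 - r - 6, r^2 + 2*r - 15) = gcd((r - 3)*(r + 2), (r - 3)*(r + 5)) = r - 3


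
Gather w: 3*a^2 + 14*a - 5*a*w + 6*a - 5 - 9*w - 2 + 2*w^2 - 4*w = 3*a^2 + 20*a + 2*w^2 + w*(-5*a - 13) - 7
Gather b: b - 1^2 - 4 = b - 5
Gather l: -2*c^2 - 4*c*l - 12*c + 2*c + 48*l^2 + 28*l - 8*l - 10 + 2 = -2*c^2 - 10*c + 48*l^2 + l*(20 - 4*c) - 8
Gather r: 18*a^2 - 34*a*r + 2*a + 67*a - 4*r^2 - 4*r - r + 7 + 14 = 18*a^2 + 69*a - 4*r^2 + r*(-34*a - 5) + 21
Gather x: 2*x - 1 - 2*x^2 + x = -2*x^2 + 3*x - 1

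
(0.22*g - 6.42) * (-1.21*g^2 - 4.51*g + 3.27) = -0.2662*g^3 + 6.776*g^2 + 29.6736*g - 20.9934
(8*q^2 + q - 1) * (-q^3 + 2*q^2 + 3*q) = -8*q^5 + 15*q^4 + 27*q^3 + q^2 - 3*q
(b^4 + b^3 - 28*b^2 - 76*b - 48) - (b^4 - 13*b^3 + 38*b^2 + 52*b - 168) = 14*b^3 - 66*b^2 - 128*b + 120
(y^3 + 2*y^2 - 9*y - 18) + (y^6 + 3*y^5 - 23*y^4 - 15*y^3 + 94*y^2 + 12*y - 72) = y^6 + 3*y^5 - 23*y^4 - 14*y^3 + 96*y^2 + 3*y - 90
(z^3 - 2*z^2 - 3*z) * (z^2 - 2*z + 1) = z^5 - 4*z^4 + 2*z^3 + 4*z^2 - 3*z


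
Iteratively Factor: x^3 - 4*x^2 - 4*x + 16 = (x - 2)*(x^2 - 2*x - 8) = (x - 2)*(x + 2)*(x - 4)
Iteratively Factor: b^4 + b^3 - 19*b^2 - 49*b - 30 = (b + 2)*(b^3 - b^2 - 17*b - 15) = (b - 5)*(b + 2)*(b^2 + 4*b + 3) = (b - 5)*(b + 1)*(b + 2)*(b + 3)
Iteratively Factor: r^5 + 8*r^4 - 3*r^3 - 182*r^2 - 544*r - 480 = (r + 4)*(r^4 + 4*r^3 - 19*r^2 - 106*r - 120) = (r + 4)^2*(r^3 - 19*r - 30) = (r + 2)*(r + 4)^2*(r^2 - 2*r - 15) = (r + 2)*(r + 3)*(r + 4)^2*(r - 5)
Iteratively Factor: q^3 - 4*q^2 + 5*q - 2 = (q - 1)*(q^2 - 3*q + 2) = (q - 1)^2*(q - 2)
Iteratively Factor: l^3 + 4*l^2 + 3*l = (l + 1)*(l^2 + 3*l) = l*(l + 1)*(l + 3)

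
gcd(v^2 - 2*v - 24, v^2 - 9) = 1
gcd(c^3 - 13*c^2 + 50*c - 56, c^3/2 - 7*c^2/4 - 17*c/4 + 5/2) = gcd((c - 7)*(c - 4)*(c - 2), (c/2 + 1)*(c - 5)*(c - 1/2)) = 1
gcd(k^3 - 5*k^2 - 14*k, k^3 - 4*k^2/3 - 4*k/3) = k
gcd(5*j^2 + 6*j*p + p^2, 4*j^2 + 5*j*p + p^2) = j + p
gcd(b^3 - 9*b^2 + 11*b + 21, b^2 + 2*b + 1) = b + 1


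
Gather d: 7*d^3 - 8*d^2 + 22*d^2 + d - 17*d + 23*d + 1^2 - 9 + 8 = 7*d^3 + 14*d^2 + 7*d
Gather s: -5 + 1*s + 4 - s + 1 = 0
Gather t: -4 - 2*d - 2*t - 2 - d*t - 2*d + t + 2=-4*d + t*(-d - 1) - 4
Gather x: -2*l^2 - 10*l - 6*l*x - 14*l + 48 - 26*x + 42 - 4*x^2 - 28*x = -2*l^2 - 24*l - 4*x^2 + x*(-6*l - 54) + 90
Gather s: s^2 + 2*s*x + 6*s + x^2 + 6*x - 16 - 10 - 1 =s^2 + s*(2*x + 6) + x^2 + 6*x - 27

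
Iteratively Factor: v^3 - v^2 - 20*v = (v)*(v^2 - v - 20) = v*(v - 5)*(v + 4)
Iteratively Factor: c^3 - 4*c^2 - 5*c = (c + 1)*(c^2 - 5*c) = (c - 5)*(c + 1)*(c)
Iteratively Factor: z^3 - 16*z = (z - 4)*(z^2 + 4*z) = z*(z - 4)*(z + 4)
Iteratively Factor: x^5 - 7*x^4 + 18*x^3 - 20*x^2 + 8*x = (x)*(x^4 - 7*x^3 + 18*x^2 - 20*x + 8) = x*(x - 2)*(x^3 - 5*x^2 + 8*x - 4) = x*(x - 2)^2*(x^2 - 3*x + 2) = x*(x - 2)^3*(x - 1)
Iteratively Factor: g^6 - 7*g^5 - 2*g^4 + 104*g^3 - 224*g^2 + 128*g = (g - 4)*(g^5 - 3*g^4 - 14*g^3 + 48*g^2 - 32*g) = (g - 4)*(g + 4)*(g^4 - 7*g^3 + 14*g^2 - 8*g) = g*(g - 4)*(g + 4)*(g^3 - 7*g^2 + 14*g - 8) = g*(g - 4)*(g - 1)*(g + 4)*(g^2 - 6*g + 8) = g*(g - 4)^2*(g - 1)*(g + 4)*(g - 2)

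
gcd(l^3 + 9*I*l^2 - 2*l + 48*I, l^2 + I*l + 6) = l^2 + I*l + 6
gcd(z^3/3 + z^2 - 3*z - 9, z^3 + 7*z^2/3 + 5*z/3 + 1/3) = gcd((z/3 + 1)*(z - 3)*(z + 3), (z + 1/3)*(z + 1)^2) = 1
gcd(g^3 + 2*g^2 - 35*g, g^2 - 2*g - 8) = 1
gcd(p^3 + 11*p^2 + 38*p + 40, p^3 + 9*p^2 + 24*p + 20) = p^2 + 7*p + 10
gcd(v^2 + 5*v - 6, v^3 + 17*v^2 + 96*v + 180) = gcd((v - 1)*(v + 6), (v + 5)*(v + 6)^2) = v + 6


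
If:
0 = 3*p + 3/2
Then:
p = -1/2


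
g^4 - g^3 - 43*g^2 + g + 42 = (g - 7)*(g - 1)*(g + 1)*(g + 6)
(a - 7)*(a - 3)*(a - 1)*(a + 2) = a^4 - 9*a^3 + 9*a^2 + 41*a - 42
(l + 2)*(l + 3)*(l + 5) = l^3 + 10*l^2 + 31*l + 30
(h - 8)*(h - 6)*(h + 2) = h^3 - 12*h^2 + 20*h + 96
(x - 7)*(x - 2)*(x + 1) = x^3 - 8*x^2 + 5*x + 14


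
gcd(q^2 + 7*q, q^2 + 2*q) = q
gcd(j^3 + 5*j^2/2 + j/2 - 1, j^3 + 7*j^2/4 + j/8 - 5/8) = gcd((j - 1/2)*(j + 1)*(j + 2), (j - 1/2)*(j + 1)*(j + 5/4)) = j^2 + j/2 - 1/2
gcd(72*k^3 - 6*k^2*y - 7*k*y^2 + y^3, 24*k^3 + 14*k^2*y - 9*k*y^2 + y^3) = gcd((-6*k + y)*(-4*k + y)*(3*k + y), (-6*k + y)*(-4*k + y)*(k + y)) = 24*k^2 - 10*k*y + y^2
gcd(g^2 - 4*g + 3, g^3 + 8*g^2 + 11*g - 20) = g - 1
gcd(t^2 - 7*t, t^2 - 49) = t - 7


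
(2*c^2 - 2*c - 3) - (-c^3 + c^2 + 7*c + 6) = c^3 + c^2 - 9*c - 9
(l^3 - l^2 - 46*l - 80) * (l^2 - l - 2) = l^5 - 2*l^4 - 47*l^3 - 32*l^2 + 172*l + 160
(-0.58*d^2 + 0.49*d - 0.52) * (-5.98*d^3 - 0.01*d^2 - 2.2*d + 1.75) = 3.4684*d^5 - 2.9244*d^4 + 4.3807*d^3 - 2.0878*d^2 + 2.0015*d - 0.91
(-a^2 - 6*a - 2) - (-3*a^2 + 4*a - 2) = 2*a^2 - 10*a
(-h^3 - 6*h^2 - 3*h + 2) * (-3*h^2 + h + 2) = 3*h^5 + 17*h^4 + h^3 - 21*h^2 - 4*h + 4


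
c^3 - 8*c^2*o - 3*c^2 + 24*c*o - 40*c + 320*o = (c - 8)*(c + 5)*(c - 8*o)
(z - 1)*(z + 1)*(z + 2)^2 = z^4 + 4*z^3 + 3*z^2 - 4*z - 4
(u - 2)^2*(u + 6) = u^3 + 2*u^2 - 20*u + 24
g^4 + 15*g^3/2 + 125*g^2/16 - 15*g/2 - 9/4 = (g - 3/4)*(g + 1/4)*(g + 2)*(g + 6)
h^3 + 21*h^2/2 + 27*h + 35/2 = (h + 1)*(h + 5/2)*(h + 7)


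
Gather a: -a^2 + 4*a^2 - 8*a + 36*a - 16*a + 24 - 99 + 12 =3*a^2 + 12*a - 63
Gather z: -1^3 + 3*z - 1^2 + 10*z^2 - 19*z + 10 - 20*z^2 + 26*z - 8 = -10*z^2 + 10*z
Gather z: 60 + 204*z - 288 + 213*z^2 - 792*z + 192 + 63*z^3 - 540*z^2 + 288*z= 63*z^3 - 327*z^2 - 300*z - 36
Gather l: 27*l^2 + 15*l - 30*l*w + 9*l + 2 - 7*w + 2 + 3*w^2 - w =27*l^2 + l*(24 - 30*w) + 3*w^2 - 8*w + 4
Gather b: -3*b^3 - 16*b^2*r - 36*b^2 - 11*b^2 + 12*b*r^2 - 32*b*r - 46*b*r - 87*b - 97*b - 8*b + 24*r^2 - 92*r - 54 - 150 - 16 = -3*b^3 + b^2*(-16*r - 47) + b*(12*r^2 - 78*r - 192) + 24*r^2 - 92*r - 220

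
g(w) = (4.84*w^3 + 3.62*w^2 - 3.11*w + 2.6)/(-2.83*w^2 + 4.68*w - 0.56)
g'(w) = (5.66*w - 4.68)*(4.84*w^3 + 3.62*w^2 - 3.11*w + 2.6)/(-2.83*w^2 + 4.68*w - 0.56)^2 + (14.52*w^2 + 7.24*w - 3.11)/(-2.83*w^2 + 4.68*w - 0.56)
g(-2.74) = 1.77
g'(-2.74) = -1.45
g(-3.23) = 2.49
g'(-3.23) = -1.50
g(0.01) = -5.00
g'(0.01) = -39.14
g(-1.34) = -0.14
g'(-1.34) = -1.25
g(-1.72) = 0.35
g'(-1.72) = -1.31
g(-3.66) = 3.14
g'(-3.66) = -1.53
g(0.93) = 5.01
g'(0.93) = 14.21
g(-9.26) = 12.22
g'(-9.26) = -1.67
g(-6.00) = 6.85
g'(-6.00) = -1.62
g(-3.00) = 2.15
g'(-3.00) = -1.48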